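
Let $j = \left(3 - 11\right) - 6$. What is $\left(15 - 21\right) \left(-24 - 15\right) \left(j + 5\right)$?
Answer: $-2106$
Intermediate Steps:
$j = -14$ ($j = -8 - 6 = -14$)
$\left(15 - 21\right) \left(-24 - 15\right) \left(j + 5\right) = \left(15 - 21\right) \left(-24 - 15\right) \left(-14 + 5\right) = \left(-6\right) \left(-39\right) \left(-9\right) = 234 \left(-9\right) = -2106$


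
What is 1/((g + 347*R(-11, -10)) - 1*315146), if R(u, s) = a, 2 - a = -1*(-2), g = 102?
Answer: -1/315044 ≈ -3.1742e-6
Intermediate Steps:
a = 0 (a = 2 - (-1)*(-2) = 2 - 1*2 = 2 - 2 = 0)
R(u, s) = 0
1/((g + 347*R(-11, -10)) - 1*315146) = 1/((102 + 347*0) - 1*315146) = 1/((102 + 0) - 315146) = 1/(102 - 315146) = 1/(-315044) = -1/315044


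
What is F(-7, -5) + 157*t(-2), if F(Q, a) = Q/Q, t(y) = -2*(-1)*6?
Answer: 1885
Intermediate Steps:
t(y) = 12 (t(y) = 2*6 = 12)
F(Q, a) = 1
F(-7, -5) + 157*t(-2) = 1 + 157*12 = 1 + 1884 = 1885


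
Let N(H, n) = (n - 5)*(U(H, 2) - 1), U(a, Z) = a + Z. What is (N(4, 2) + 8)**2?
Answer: 49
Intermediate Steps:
U(a, Z) = Z + a
N(H, n) = (1 + H)*(-5 + n) (N(H, n) = (n - 5)*((2 + H) - 1) = (-5 + n)*(1 + H) = (1 + H)*(-5 + n))
(N(4, 2) + 8)**2 = ((-5 + 2 - 5*4 + 4*2) + 8)**2 = ((-5 + 2 - 20 + 8) + 8)**2 = (-15 + 8)**2 = (-7)**2 = 49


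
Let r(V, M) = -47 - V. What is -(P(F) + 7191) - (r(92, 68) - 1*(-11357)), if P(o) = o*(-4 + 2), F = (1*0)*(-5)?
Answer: -18409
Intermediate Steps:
F = 0 (F = 0*(-5) = 0)
P(o) = -2*o (P(o) = o*(-2) = -2*o)
-(P(F) + 7191) - (r(92, 68) - 1*(-11357)) = -(-2*0 + 7191) - ((-47 - 1*92) - 1*(-11357)) = -(0 + 7191) - ((-47 - 92) + 11357) = -1*7191 - (-139 + 11357) = -7191 - 1*11218 = -7191 - 11218 = -18409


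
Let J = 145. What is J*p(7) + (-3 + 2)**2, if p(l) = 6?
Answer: 871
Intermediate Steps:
J*p(7) + (-3 + 2)**2 = 145*6 + (-3 + 2)**2 = 870 + (-1)**2 = 870 + 1 = 871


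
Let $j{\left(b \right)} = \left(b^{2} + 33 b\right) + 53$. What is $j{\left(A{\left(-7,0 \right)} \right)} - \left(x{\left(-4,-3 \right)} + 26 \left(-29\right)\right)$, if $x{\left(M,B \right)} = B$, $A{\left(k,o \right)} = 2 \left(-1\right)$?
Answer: $748$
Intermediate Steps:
$A{\left(k,o \right)} = -2$
$j{\left(b \right)} = 53 + b^{2} + 33 b$
$j{\left(A{\left(-7,0 \right)} \right)} - \left(x{\left(-4,-3 \right)} + 26 \left(-29\right)\right) = \left(53 + \left(-2\right)^{2} + 33 \left(-2\right)\right) - \left(-3 + 26 \left(-29\right)\right) = \left(53 + 4 - 66\right) - \left(-3 - 754\right) = -9 - -757 = -9 + 757 = 748$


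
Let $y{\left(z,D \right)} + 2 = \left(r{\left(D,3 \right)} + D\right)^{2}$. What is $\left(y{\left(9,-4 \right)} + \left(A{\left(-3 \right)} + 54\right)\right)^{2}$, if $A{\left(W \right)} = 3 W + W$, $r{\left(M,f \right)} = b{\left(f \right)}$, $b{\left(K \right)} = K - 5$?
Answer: $5776$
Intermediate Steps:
$b{\left(K \right)} = -5 + K$ ($b{\left(K \right)} = K - 5 = -5 + K$)
$r{\left(M,f \right)} = -5 + f$
$A{\left(W \right)} = 4 W$
$y{\left(z,D \right)} = -2 + \left(-2 + D\right)^{2}$ ($y{\left(z,D \right)} = -2 + \left(\left(-5 + 3\right) + D\right)^{2} = -2 + \left(-2 + D\right)^{2}$)
$\left(y{\left(9,-4 \right)} + \left(A{\left(-3 \right)} + 54\right)\right)^{2} = \left(\left(-2 + \left(-2 - 4\right)^{2}\right) + \left(4 \left(-3\right) + 54\right)\right)^{2} = \left(\left(-2 + \left(-6\right)^{2}\right) + \left(-12 + 54\right)\right)^{2} = \left(\left(-2 + 36\right) + 42\right)^{2} = \left(34 + 42\right)^{2} = 76^{2} = 5776$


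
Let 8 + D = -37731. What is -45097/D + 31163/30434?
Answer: 196041735/88349902 ≈ 2.2189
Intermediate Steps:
D = -37739 (D = -8 - 37731 = -37739)
-45097/D + 31163/30434 = -45097/(-37739) + 31163/30434 = -45097*(-1/37739) + 31163*(1/30434) = 3469/2903 + 31163/30434 = 196041735/88349902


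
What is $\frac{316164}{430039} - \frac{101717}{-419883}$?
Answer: $\frac{176494165775}{180566065437} \approx 0.97745$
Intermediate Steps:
$\frac{316164}{430039} - \frac{101717}{-419883} = 316164 \cdot \frac{1}{430039} - - \frac{101717}{419883} = \frac{316164}{430039} + \frac{101717}{419883} = \frac{176494165775}{180566065437}$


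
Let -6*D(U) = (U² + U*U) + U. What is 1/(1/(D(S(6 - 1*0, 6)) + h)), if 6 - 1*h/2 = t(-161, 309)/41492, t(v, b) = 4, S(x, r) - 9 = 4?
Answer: -964693/20746 ≈ -46.500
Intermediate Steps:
S(x, r) = 13 (S(x, r) = 9 + 4 = 13)
D(U) = -U²/3 - U/6 (D(U) = -((U² + U*U) + U)/6 = -((U² + U²) + U)/6 = -(2*U² + U)/6 = -(U + 2*U²)/6 = -U²/3 - U/6)
h = 124474/10373 (h = 12 - 8/41492 = 12 - 2*1/10373 = 12 - 2/10373 = 124474/10373 ≈ 12.000)
1/(1/(D(S(6 - 1*0, 6)) + h)) = 1/(1/(-⅙*13*(1 + 2*13) + 124474/10373)) = 1/(1/(-⅙*13*(1 + 26) + 124474/10373)) = 1/(1/(-⅙*13*27 + 124474/10373)) = 1/(1/(-117/2 + 124474/10373)) = 1/(1/(-964693/20746)) = 1/(-20746/964693) = -964693/20746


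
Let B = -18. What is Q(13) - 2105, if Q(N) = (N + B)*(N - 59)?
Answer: -1875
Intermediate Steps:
Q(N) = (-59 + N)*(-18 + N) (Q(N) = (N - 18)*(N - 59) = (-18 + N)*(-59 + N) = (-59 + N)*(-18 + N))
Q(13) - 2105 = (1062 + 13² - 77*13) - 2105 = (1062 + 169 - 1001) - 2105 = 230 - 2105 = -1875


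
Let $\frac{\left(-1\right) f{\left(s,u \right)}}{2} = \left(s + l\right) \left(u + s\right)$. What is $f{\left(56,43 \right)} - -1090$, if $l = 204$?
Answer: $-50390$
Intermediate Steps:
$f{\left(s,u \right)} = - 2 \left(204 + s\right) \left(s + u\right)$ ($f{\left(s,u \right)} = - 2 \left(s + 204\right) \left(u + s\right) = - 2 \left(204 + s\right) \left(s + u\right)$)
$f{\left(56,43 \right)} - -1090 = \left(\left(-408\right) 56 - 17544 - 2 \cdot 56^{2} - 112 \cdot 43\right) - -1090 = \left(-22848 - 17544 - 6272 - 4816\right) + 1090 = -51480 + 1090 = -50390$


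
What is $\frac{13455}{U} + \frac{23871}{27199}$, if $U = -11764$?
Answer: $- \frac{85144101}{319969036} \approx -0.2661$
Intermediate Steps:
$\frac{13455}{U} + \frac{23871}{27199} = \frac{13455}{-11764} + \frac{23871}{27199} = 13455 \left(- \frac{1}{11764}\right) + 23871 \cdot \frac{1}{27199} = - \frac{13455}{11764} + \frac{23871}{27199} = - \frac{85144101}{319969036}$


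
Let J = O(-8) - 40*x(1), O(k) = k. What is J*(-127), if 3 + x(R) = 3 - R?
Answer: -4064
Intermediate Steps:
x(R) = -R (x(R) = -3 + (3 - R) = -R)
J = 32 (J = -8 - (-40) = -8 - 40*(-1) = -8 + 40 = 32)
J*(-127) = 32*(-127) = -4064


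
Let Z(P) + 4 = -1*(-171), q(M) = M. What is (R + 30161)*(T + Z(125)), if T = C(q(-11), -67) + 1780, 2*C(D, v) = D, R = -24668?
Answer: 21329319/2 ≈ 1.0665e+7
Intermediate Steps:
C(D, v) = D/2
Z(P) = 167 (Z(P) = -4 - 1*(-171) = -4 + 171 = 167)
T = 3549/2 (T = (½)*(-11) + 1780 = -11/2 + 1780 = 3549/2 ≈ 1774.5)
(R + 30161)*(T + Z(125)) = (-24668 + 30161)*(3549/2 + 167) = 5493*(3883/2) = 21329319/2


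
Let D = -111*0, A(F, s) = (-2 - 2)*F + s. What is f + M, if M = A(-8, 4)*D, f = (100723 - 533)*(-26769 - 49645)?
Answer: -7655918660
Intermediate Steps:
A(F, s) = s - 4*F (A(F, s) = -4*F + s = s - 4*F)
f = -7655918660 (f = 100190*(-76414) = -7655918660)
D = 0
M = 0 (M = (4 - 4*(-8))*0 = (4 + 32)*0 = 36*0 = 0)
f + M = -7655918660 + 0 = -7655918660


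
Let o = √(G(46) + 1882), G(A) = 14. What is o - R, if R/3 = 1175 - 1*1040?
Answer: -405 + 2*√474 ≈ -361.46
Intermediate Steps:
R = 405 (R = 3*(1175 - 1*1040) = 3*(1175 - 1040) = 3*135 = 405)
o = 2*√474 (o = √(14 + 1882) = √1896 = 2*√474 ≈ 43.543)
o - R = 2*√474 - 1*405 = 2*√474 - 405 = -405 + 2*√474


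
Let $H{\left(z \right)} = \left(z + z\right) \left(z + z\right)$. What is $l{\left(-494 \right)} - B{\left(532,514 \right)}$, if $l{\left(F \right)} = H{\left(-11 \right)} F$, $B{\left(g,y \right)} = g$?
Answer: $-239628$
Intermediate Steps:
$H{\left(z \right)} = 4 z^{2}$ ($H{\left(z \right)} = 2 z 2 z = 4 z^{2}$)
$l{\left(F \right)} = 484 F$ ($l{\left(F \right)} = 4 \left(-11\right)^{2} F = 4 \cdot 121 F = 484 F$)
$l{\left(-494 \right)} - B{\left(532,514 \right)} = 484 \left(-494\right) - 532 = -239096 - 532 = -239628$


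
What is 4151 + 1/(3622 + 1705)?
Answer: 22112378/5327 ≈ 4151.0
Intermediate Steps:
4151 + 1/(3622 + 1705) = 4151 + 1/5327 = 22112378/5327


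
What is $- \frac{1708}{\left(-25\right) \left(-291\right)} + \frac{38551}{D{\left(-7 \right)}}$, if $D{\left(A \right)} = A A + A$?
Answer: $\frac{93462263}{101850} \approx 917.65$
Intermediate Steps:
$D{\left(A \right)} = A + A^{2}$ ($D{\left(A \right)} = A^{2} + A = A + A^{2}$)
$- \frac{1708}{\left(-25\right) \left(-291\right)} + \frac{38551}{D{\left(-7 \right)}} = - \frac{1708}{\left(-25\right) \left(-291\right)} + \frac{38551}{\left(-7\right) \left(1 - 7\right)} = - \frac{1708}{7275} + \frac{38551}{\left(-7\right) \left(-6\right)} = \left(-1708\right) \frac{1}{7275} + \frac{38551}{42} = - \frac{1708}{7275} + 38551 \cdot \frac{1}{42} = - \frac{1708}{7275} + \frac{38551}{42} = \frac{93462263}{101850}$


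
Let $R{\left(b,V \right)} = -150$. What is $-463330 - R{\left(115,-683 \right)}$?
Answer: $-463180$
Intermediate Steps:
$-463330 - R{\left(115,-683 \right)} = -463330 - -150 = -463330 + 150 = -463180$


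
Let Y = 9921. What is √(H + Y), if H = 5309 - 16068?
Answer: I*√838 ≈ 28.948*I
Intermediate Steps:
H = -10759
√(H + Y) = √(-10759 + 9921) = √(-838) = I*√838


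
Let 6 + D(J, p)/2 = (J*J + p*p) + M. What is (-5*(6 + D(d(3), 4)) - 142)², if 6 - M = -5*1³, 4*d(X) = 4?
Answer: 153664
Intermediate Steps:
d(X) = 1 (d(X) = (¼)*4 = 1)
M = 11 (M = 6 - (-5)*1³ = 6 - (-5) = 6 - 1*(-5) = 6 + 5 = 11)
D(J, p) = 10 + 2*J² + 2*p² (D(J, p) = -12 + 2*((J*J + p*p) + 11) = -12 + 2*((J² + p²) + 11) = -12 + 2*(11 + J² + p²) = -12 + (22 + 2*J² + 2*p²) = 10 + 2*J² + 2*p²)
(-5*(6 + D(d(3), 4)) - 142)² = (-5*(6 + (10 + 2*1² + 2*4²)) - 142)² = (-5*(6 + (10 + 2*1 + 2*16)) - 142)² = (-5*(6 + (10 + 2 + 32)) - 142)² = (-5*(6 + 44) - 142)² = (-5*50 - 142)² = (-250 - 142)² = (-392)² = 153664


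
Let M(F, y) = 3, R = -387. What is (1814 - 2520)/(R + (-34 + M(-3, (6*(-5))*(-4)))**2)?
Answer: -353/287 ≈ -1.2300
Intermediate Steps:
(1814 - 2520)/(R + (-34 + M(-3, (6*(-5))*(-4)))**2) = (1814 - 2520)/(-387 + (-34 + 3)**2) = -706/(-387 + (-31)**2) = -706/(-387 + 961) = -706/574 = -706*1/574 = -353/287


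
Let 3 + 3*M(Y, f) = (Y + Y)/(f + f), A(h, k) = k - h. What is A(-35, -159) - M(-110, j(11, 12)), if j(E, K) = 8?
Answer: -1421/12 ≈ -118.42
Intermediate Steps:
M(Y, f) = -1 + Y/(3*f) (M(Y, f) = -1 + ((Y + Y)/(f + f))/3 = -1 + ((2*Y)/((2*f)))/3 = -1 + ((2*Y)*(1/(2*f)))/3 = -1 + (Y/f)/3 = -1 + Y/(3*f))
A(-35, -159) - M(-110, j(11, 12)) = (-159 - 1*(-35)) - (-1*8 + (1/3)*(-110))/8 = (-159 + 35) - (-8 - 110/3)/8 = -124 - (-134)/(8*3) = -124 - 1*(-67/12) = -124 + 67/12 = -1421/12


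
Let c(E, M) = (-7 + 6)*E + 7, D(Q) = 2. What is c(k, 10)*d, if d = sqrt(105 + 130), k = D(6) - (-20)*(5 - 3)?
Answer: -35*sqrt(235) ≈ -536.54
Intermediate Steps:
k = 42 (k = 2 - (-20)*(5 - 3) = 2 - (-20)*2 = 2 - 5*(-8) = 2 + 40 = 42)
d = sqrt(235) ≈ 15.330
c(E, M) = 7 - E (c(E, M) = -E + 7 = 7 - E)
c(k, 10)*d = (7 - 1*42)*sqrt(235) = (7 - 42)*sqrt(235) = -35*sqrt(235)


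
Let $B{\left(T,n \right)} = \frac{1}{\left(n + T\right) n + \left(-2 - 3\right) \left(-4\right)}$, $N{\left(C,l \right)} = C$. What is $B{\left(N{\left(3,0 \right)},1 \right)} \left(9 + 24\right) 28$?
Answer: $\frac{77}{2} \approx 38.5$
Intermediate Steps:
$B{\left(T,n \right)} = \frac{1}{20 + n \left(T + n\right)}$ ($B{\left(T,n \right)} = \frac{1}{\left(T + n\right) n - -20} = \frac{1}{n \left(T + n\right) + 20} = \frac{1}{20 + n \left(T + n\right)}$)
$B{\left(N{\left(3,0 \right)},1 \right)} \left(9 + 24\right) 28 = \frac{9 + 24}{20 + 1^{2} + 3 \cdot 1} \cdot 28 = \frac{1}{20 + 1 + 3} \cdot 33 \cdot 28 = \frac{1}{24} \cdot 33 \cdot 28 = \frac{11}{8} \cdot 28 = \frac{77}{2}$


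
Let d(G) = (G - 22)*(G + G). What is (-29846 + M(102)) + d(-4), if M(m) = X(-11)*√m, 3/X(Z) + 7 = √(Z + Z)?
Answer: -29638 - 21*√102/71 - 6*I*√561/71 ≈ -29641.0 - 2.0016*I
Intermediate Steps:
X(Z) = 3/(-7 + √2*√Z) (X(Z) = 3/(-7 + √(Z + Z)) = 3/(-7 + √(2*Z)) = 3/(-7 + √2*√Z))
M(m) = 3*√m/(-7 + I*√22) (M(m) = (3/(-7 + √2*√(-11)))*√m = (3/(-7 + √2*(I*√11)))*√m = (3/(-7 + I*√22))*√m = 3*√m/(-7 + I*√22))
d(G) = 2*G*(-22 + G) (d(G) = (-22 + G)*(2*G) = 2*G*(-22 + G))
(-29846 + M(102)) + d(-4) = (-29846 + (-21*√102/71 - 3*I*√22*√102/71)) + 2*(-4)*(-22 - 4) = (-29846 + (-21*√102/71 - 6*I*√561/71)) + 2*(-4)*(-26) = (-29846 - 21*√102/71 - 6*I*√561/71) + 208 = -29638 - 21*√102/71 - 6*I*√561/71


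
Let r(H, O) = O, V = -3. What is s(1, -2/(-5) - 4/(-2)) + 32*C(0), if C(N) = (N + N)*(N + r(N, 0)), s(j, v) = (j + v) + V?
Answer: ⅖ ≈ 0.40000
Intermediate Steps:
s(j, v) = -3 + j + v (s(j, v) = (j + v) - 3 = -3 + j + v)
C(N) = 2*N² (C(N) = (N + N)*(N + 0) = (2*N)*N = 2*N²)
s(1, -2/(-5) - 4/(-2)) + 32*C(0) = (-3 + 1 + (-2/(-5) - 4/(-2))) + 32*(2*0²) = (-3 + 1 + (-2*(-⅕) - 4*(-½))) + 32*(2*0) = (-3 + 1 + (⅖ + 2)) + 32*0 = (-3 + 1 + 12/5) + 0 = ⅖ + 0 = ⅖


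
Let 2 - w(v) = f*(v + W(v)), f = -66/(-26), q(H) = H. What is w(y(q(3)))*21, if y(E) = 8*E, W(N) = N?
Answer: -32718/13 ≈ -2516.8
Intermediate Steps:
f = 33/13 (f = -66*(-1/26) = 33/13 ≈ 2.5385)
w(v) = 2 - 66*v/13 (w(v) = 2 - 33*(v + v)/13 = 2 - 33*2*v/13 = 2 - 66*v/13)
w(y(q(3)))*21 = (2 - 528*3/13)*21 = (2 - 66/13*24)*21 = (2 - 1584/13)*21 = -1558/13*21 = -32718/13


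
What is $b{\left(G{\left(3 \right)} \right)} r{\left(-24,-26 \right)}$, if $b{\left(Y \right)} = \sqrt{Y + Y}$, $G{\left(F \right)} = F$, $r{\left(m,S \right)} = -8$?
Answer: $- 8 \sqrt{6} \approx -19.596$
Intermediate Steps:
$b{\left(Y \right)} = \sqrt{2} \sqrt{Y}$ ($b{\left(Y \right)} = \sqrt{2 Y} = \sqrt{2} \sqrt{Y}$)
$b{\left(G{\left(3 \right)} \right)} r{\left(-24,-26 \right)} = \sqrt{2} \sqrt{3} \left(-8\right) = \sqrt{6} \left(-8\right) = - 8 \sqrt{6}$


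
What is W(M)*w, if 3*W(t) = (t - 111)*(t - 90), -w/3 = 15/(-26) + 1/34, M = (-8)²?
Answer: 11374/17 ≈ 669.06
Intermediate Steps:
M = 64
w = 363/221 (w = -3*(15/(-26) + 1/34) = -3*(15*(-1/26) + 1*(1/34)) = -3*(-15/26 + 1/34) = -3*(-121/221) = 363/221 ≈ 1.6425)
W(t) = (-111 + t)*(-90 + t)/3 (W(t) = ((t - 111)*(t - 90))/3 = ((-111 + t)*(-90 + t))/3 = (-111 + t)*(-90 + t)/3)
W(M)*w = (3330 - 67*64 + (⅓)*64²)*(363/221) = (3330 - 4288 + (⅓)*4096)*(363/221) = (3330 - 4288 + 4096/3)*(363/221) = (1222/3)*(363/221) = 11374/17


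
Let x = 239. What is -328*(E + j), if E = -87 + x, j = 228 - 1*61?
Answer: -104632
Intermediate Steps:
j = 167 (j = 228 - 61 = 167)
E = 152 (E = -87 + 239 = 152)
-328*(E + j) = -328*(152 + 167) = -328*319 = -104632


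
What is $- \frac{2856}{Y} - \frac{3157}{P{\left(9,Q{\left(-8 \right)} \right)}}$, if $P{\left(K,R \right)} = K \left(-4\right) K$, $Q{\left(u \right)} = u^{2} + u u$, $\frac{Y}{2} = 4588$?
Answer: $\frac{3505411}{371628} \approx 9.4326$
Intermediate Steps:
$Y = 9176$ ($Y = 2 \cdot 4588 = 9176$)
$Q{\left(u \right)} = 2 u^{2}$ ($Q{\left(u \right)} = u^{2} + u^{2} = 2 u^{2}$)
$P{\left(K,R \right)} = - 4 K^{2}$ ($P{\left(K,R \right)} = - 4 K K = - 4 K^{2}$)
$- \frac{2856}{Y} - \frac{3157}{P{\left(9,Q{\left(-8 \right)} \right)}} = - \frac{2856}{9176} - \frac{3157}{\left(-4\right) 9^{2}} = \left(-2856\right) \frac{1}{9176} - \frac{3157}{\left(-4\right) 81} = - \frac{357}{1147} - \frac{3157}{-324} = - \frac{357}{1147} - - \frac{3157}{324} = - \frac{357}{1147} + \frac{3157}{324} = \frac{3505411}{371628}$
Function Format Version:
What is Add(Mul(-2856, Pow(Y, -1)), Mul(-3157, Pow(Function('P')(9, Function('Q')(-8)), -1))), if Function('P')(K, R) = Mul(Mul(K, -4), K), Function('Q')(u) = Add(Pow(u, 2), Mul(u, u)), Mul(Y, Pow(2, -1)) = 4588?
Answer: Rational(3505411, 371628) ≈ 9.4326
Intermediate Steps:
Y = 9176 (Y = Mul(2, 4588) = 9176)
Function('Q')(u) = Mul(2, Pow(u, 2)) (Function('Q')(u) = Add(Pow(u, 2), Pow(u, 2)) = Mul(2, Pow(u, 2)))
Function('P')(K, R) = Mul(-4, Pow(K, 2)) (Function('P')(K, R) = Mul(Mul(-4, K), K) = Mul(-4, Pow(K, 2)))
Add(Mul(-2856, Pow(Y, -1)), Mul(-3157, Pow(Function('P')(9, Function('Q')(-8)), -1))) = Add(Mul(-2856, Pow(9176, -1)), Mul(-3157, Pow(Mul(-4, Pow(9, 2)), -1))) = Add(Mul(-2856, Rational(1, 9176)), Mul(-3157, Pow(Mul(-4, 81), -1))) = Add(Rational(-357, 1147), Mul(-3157, Pow(-324, -1))) = Add(Rational(-357, 1147), Mul(-3157, Rational(-1, 324))) = Add(Rational(-357, 1147), Rational(3157, 324)) = Rational(3505411, 371628)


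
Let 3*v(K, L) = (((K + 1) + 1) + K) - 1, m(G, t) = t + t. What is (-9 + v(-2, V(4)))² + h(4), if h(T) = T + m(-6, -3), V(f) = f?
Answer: 98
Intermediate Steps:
m(G, t) = 2*t
v(K, L) = ⅓ + 2*K/3 (v(K, L) = ((((K + 1) + 1) + K) - 1)/3 = ((((1 + K) + 1) + K) - 1)/3 = (((2 + K) + K) - 1)/3 = ((2 + 2*K) - 1)/3 = (1 + 2*K)/3 = ⅓ + 2*K/3)
h(T) = -6 + T (h(T) = T + 2*(-3) = T - 6 = -6 + T)
(-9 + v(-2, V(4)))² + h(4) = (-9 + (⅓ + (⅔)*(-2)))² + (-6 + 4) = (-9 + (⅓ - 4/3))² - 2 = (-9 - 1)² - 2 = (-10)² - 2 = 100 - 2 = 98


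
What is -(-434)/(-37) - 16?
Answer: -1026/37 ≈ -27.730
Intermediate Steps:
-(-434)/(-37) - 16 = -(-434)*(-1)/37 - 16 = -31*14/37 - 16 = -434/37 - 16 = -1026/37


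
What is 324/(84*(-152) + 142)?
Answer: -162/6313 ≈ -0.025661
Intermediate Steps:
324/(84*(-152) + 142) = 324/(-12768 + 142) = 324/(-12626) = 324*(-1/12626) = -162/6313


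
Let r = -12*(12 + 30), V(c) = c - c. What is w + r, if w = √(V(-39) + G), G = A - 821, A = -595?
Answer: -504 + 2*I*√354 ≈ -504.0 + 37.63*I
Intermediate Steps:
V(c) = 0
G = -1416 (G = -595 - 821 = -1416)
r = -504 (r = -12*42 = -504)
w = 2*I*√354 (w = √(0 - 1416) = √(-1416) = 2*I*√354 ≈ 37.63*I)
w + r = 2*I*√354 - 504 = -504 + 2*I*√354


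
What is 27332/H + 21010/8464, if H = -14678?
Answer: 19261683/31058648 ≈ 0.62017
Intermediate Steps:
27332/H + 21010/8464 = 27332/(-14678) + 21010/8464 = 27332*(-1/14678) + 21010*(1/8464) = -13666/7339 + 10505/4232 = 19261683/31058648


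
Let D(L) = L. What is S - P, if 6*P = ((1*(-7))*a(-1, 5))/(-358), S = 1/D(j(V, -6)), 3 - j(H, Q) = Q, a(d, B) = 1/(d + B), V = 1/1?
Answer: 2843/25776 ≈ 0.11030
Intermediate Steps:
V = 1
a(d, B) = 1/(B + d)
j(H, Q) = 3 - Q
S = ⅑ (S = 1/(3 - 1*(-6)) = 1/(3 + 6) = 1/9 = ⅑ ≈ 0.11111)
P = 7/8592 (P = (((1*(-7))/(5 - 1))/(-358))/6 = (-7/4*(-1/358))/6 = (⅙)*(7/1432) = 7/8592 ≈ 0.00081471)
S - P = ⅑ - 1*7/8592 = ⅑ - 7/8592 = 2843/25776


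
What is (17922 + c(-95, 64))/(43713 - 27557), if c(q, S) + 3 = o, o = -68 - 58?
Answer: 17793/16156 ≈ 1.1013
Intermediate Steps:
o = -126
c(q, S) = -129 (c(q, S) = -3 - 126 = -129)
(17922 + c(-95, 64))/(43713 - 27557) = (17922 - 129)/(43713 - 27557) = 17793/16156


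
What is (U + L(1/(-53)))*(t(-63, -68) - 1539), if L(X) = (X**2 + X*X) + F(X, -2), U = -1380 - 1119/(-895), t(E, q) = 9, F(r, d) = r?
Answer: 1060687271844/502811 ≈ 2.1095e+6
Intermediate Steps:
U = -1233981/895 (U = -1380 - 1119*(-1)/895 = -1380 - 1*(-1119/895) = -1380 + 1119/895 = -1233981/895 ≈ -1378.8)
L(X) = X + 2*X**2 (L(X) = (X**2 + X*X) + X = (X**2 + X**2) + X = 2*X**2 + X = X + 2*X**2)
(U + L(1/(-53)))*(t(-63, -68) - 1539) = (-1233981/895 + (1 + 2/(-53))/(-53))*(9 - 1539) = (-1233981/895 - (1 + 2*(-1/53))/53)*(-1530) = (-1233981/895 - (1 - 2/53)/53)*(-1530) = (-1233981/895 - 1/53*51/53)*(-1530) = (-1233981/895 - 51/2809)*(-1530) = -3466298274/2514055*(-1530) = 1060687271844/502811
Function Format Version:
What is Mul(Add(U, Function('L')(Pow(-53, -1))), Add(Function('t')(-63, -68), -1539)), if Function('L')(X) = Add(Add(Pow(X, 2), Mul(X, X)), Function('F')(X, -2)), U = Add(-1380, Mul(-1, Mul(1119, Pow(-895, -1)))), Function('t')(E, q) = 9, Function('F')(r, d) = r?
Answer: Rational(1060687271844, 502811) ≈ 2.1095e+6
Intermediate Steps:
U = Rational(-1233981, 895) (U = Add(-1380, Mul(-1, Mul(1119, Rational(-1, 895)))) = Add(-1380, Mul(-1, Rational(-1119, 895))) = Add(-1380, Rational(1119, 895)) = Rational(-1233981, 895) ≈ -1378.8)
Function('L')(X) = Add(X, Mul(2, Pow(X, 2))) (Function('L')(X) = Add(Add(Pow(X, 2), Mul(X, X)), X) = Add(Add(Pow(X, 2), Pow(X, 2)), X) = Add(Mul(2, Pow(X, 2)), X) = Add(X, Mul(2, Pow(X, 2))))
Mul(Add(U, Function('L')(Pow(-53, -1))), Add(Function('t')(-63, -68), -1539)) = Mul(Add(Rational(-1233981, 895), Mul(Pow(-53, -1), Add(1, Mul(2, Pow(-53, -1))))), Add(9, -1539)) = Mul(Add(Rational(-1233981, 895), Mul(Rational(-1, 53), Add(1, Mul(2, Rational(-1, 53))))), -1530) = Mul(Add(Rational(-1233981, 895), Mul(Rational(-1, 53), Add(1, Rational(-2, 53)))), -1530) = Mul(Add(Rational(-1233981, 895), Mul(Rational(-1, 53), Rational(51, 53))), -1530) = Mul(Add(Rational(-1233981, 895), Rational(-51, 2809)), -1530) = Mul(Rational(-3466298274, 2514055), -1530) = Rational(1060687271844, 502811)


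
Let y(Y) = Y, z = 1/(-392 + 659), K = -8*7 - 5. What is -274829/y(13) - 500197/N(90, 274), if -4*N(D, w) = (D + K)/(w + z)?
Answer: 1900755439849/100659 ≈ 1.8883e+7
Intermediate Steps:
K = -61 (K = -56 - 5 = -61)
z = 1/267 ≈ 0.0037453
N(D, w) = -(-61 + D)/(4*(1/267 + w)) (N(D, w) = -(D - 61)/(4*(w + 1/267)) = -(-61 + D)/(4*(1/267 + w)))
-274829/y(13) - 500197/N(90, 274) = -274829/13 - 500197*4*(1 + 267*274)/(267*(61 - 1*90)) = -274829*1/13 - 500197*4*(1 + 73158)/(267*(61 - 90)) = -274829/13 - 500197/((267/4)*(-29)/73159) = -274829/13 - 500197/((267/4)*(1/73159)*(-29)) = -274829/13 - 500197/(-7743/292636) = -274829/13 - 500197*(-292636/7743) = -274829/13 + 146375649292/7743 = 1900755439849/100659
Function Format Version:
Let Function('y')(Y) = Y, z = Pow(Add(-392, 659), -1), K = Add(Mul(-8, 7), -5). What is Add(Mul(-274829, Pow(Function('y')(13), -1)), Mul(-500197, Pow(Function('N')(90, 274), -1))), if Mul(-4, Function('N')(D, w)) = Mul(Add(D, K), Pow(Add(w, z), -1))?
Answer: Rational(1900755439849, 100659) ≈ 1.8883e+7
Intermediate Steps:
K = -61 (K = Add(-56, -5) = -61)
z = Rational(1, 267) (z = Pow(267, -1) = Rational(1, 267) ≈ 0.0037453)
Function('N')(D, w) = Mul(Rational(-1, 4), Pow(Add(Rational(1, 267), w), -1), Add(-61, D)) (Function('N')(D, w) = Mul(Rational(-1, 4), Mul(Add(D, -61), Pow(Add(w, Rational(1, 267)), -1))) = Mul(Rational(-1, 4), Mul(Add(-61, D), Pow(Add(Rational(1, 267), w), -1))) = Mul(Rational(-1, 4), Mul(Pow(Add(Rational(1, 267), w), -1), Add(-61, D))) = Mul(Rational(-1, 4), Pow(Add(Rational(1, 267), w), -1), Add(-61, D)))
Add(Mul(-274829, Pow(Function('y')(13), -1)), Mul(-500197, Pow(Function('N')(90, 274), -1))) = Add(Mul(-274829, Pow(13, -1)), Mul(-500197, Pow(Mul(Rational(267, 4), Pow(Add(1, Mul(267, 274)), -1), Add(61, Mul(-1, 90))), -1))) = Add(Mul(-274829, Rational(1, 13)), Mul(-500197, Pow(Mul(Rational(267, 4), Pow(Add(1, 73158), -1), Add(61, -90)), -1))) = Add(Rational(-274829, 13), Mul(-500197, Pow(Mul(Rational(267, 4), Pow(73159, -1), -29), -1))) = Add(Rational(-274829, 13), Mul(-500197, Pow(Mul(Rational(267, 4), Rational(1, 73159), -29), -1))) = Add(Rational(-274829, 13), Mul(-500197, Pow(Rational(-7743, 292636), -1))) = Add(Rational(-274829, 13), Mul(-500197, Rational(-292636, 7743))) = Add(Rational(-274829, 13), Rational(146375649292, 7743)) = Rational(1900755439849, 100659)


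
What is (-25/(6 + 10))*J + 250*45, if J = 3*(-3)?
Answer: 180225/16 ≈ 11264.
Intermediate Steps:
J = -9
(-25/(6 + 10))*J + 250*45 = -25/(6 + 10)*(-9) + 250*45 = -25/16*(-9) + 11250 = 225/16 + 11250 = 180225/16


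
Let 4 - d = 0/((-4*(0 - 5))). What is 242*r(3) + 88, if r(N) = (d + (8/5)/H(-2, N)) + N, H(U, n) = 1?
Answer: 10846/5 ≈ 2169.2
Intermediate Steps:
d = 4 (d = 4 - 0/((-4*(0 - 5))) = 4 - 0/((-4*(-5))) = 4 - 0/20 = 4 - 1*0 = 4 + 0 = 4)
r(N) = 28/5 + N (r(N) = (4 + (8/5)/1) + N = (4 + (8*(⅕))*1) + N = (4 + (8/5)*1) + N = (4 + 8/5) + N = 28/5 + N)
242*r(3) + 88 = 242*(28/5 + 3) + 88 = 242*(43/5) + 88 = 10406/5 + 88 = 10846/5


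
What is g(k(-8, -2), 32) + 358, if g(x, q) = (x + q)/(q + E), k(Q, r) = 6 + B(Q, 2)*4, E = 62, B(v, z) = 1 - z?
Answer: 16843/47 ≈ 358.36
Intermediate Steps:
k(Q, r) = 2 (k(Q, r) = 6 + (1 - 1*2)*4 = 6 + (1 - 2)*4 = 6 - 1*4 = 6 - 4 = 2)
g(x, q) = (q + x)/(62 + q) (g(x, q) = (x + q)/(q + 62) = (q + x)/(62 + q))
g(k(-8, -2), 32) + 358 = (32 + 2)/(62 + 32) + 358 = 34/94 + 358 = (1/94)*34 + 358 = 17/47 + 358 = 16843/47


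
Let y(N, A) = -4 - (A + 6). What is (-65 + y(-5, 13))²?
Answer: 7744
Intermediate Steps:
y(N, A) = -10 - A (y(N, A) = -4 - (6 + A) = -4 + (-6 - A) = -10 - A)
(-65 + y(-5, 13))² = (-65 + (-10 - 1*13))² = (-65 + (-10 - 13))² = (-65 - 23)² = (-88)² = 7744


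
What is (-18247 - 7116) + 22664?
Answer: -2699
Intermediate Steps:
(-18247 - 7116) + 22664 = -25363 + 22664 = -2699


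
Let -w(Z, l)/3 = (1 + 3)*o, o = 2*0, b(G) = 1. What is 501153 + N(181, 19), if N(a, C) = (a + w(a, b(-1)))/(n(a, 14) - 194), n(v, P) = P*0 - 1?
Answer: 97724654/195 ≈ 5.0115e+5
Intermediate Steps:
o = 0
n(v, P) = -1 (n(v, P) = 0 - 1 = -1)
w(Z, l) = 0 (w(Z, l) = -3*(1 + 3)*0 = -12*0 = -3*0 = 0)
N(a, C) = -a/195 (N(a, C) = (a + 0)/(-1 - 194) = a/(-195) = a*(-1/195) = -a/195)
501153 + N(181, 19) = 501153 - 1/195*181 = 501153 - 181/195 = 97724654/195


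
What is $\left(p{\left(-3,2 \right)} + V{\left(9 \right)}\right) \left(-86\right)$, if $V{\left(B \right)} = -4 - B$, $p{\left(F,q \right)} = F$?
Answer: $1376$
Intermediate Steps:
$\left(p{\left(-3,2 \right)} + V{\left(9 \right)}\right) \left(-86\right) = \left(-3 - 13\right) \left(-86\right) = \left(-16\right) \left(-86\right) = 1376$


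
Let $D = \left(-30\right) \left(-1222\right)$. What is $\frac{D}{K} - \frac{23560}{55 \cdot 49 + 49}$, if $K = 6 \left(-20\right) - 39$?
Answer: $- \frac{4347545}{18179} \approx -239.15$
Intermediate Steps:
$D = 36660$
$K = -159$ ($K = -120 - 39 = -159$)
$\frac{D}{K} - \frac{23560}{55 \cdot 49 + 49} = \frac{36660}{-159} - \frac{23560}{55 \cdot 49 + 49} = 36660 \left(- \frac{1}{159}\right) - \frac{23560}{2695 + 49} = - \frac{12220}{53} - \frac{23560}{2744} = - \frac{12220}{53} - \frac{2945}{343} = - \frac{4347545}{18179}$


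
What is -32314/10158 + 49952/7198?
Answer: 68704061/18279321 ≈ 3.7586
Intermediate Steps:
-32314/10158 + 49952/7198 = -32314*1/10158 + 49952*(1/7198) = -16157/5079 + 24976/3599 = 68704061/18279321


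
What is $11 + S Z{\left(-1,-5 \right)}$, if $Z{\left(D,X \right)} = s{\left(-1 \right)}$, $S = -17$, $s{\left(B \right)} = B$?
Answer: $28$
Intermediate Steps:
$Z{\left(D,X \right)} = -1$
$11 + S Z{\left(-1,-5 \right)} = 11 - -17 = 11 + 17 = 28$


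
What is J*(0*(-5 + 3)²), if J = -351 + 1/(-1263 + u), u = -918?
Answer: 0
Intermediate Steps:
J = -765532/2181 (J = -351 + 1/(-1263 - 918) = -351 + 1/(-2181) = -351 - 1/2181 = -765532/2181 ≈ -351.00)
J*(0*(-5 + 3)²) = -0*(-5 + 3)² = -0*(-2)² = -0*4 = -765532/2181*0 = 0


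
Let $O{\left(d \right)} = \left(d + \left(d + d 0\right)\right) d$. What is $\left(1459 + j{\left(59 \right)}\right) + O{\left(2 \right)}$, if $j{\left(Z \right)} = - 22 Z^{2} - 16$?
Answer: $-75131$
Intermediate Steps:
$O{\left(d \right)} = 2 d^{2}$ ($O{\left(d \right)} = \left(d + \left(d + 0\right)\right) d = \left(d + d\right) d = 2 d d = 2 d^{2}$)
$j{\left(Z \right)} = -16 - 22 Z^{2}$
$\left(1459 + j{\left(59 \right)}\right) + O{\left(2 \right)} = \left(1459 - \left(16 + 22 \cdot 59^{2}\right)\right) + 2 \cdot 2^{2} = \left(1459 - 76598\right) + 2 \cdot 4 = \left(1459 - 76598\right) + 8 = -75139 + 8 = -75131$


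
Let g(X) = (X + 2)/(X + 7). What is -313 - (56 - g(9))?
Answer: -5893/16 ≈ -368.31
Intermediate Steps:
g(X) = (2 + X)/(7 + X)
-313 - (56 - g(9)) = -313 - (56 - (2 + 9)/(7 + 9)) = -313 - (56 - 11/16) = -313 - 1*885/16 = -313 - 885/16 = -5893/16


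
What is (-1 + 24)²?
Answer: 529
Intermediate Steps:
(-1 + 24)² = 23² = 529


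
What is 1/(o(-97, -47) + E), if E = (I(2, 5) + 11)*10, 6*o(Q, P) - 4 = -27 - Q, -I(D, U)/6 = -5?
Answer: 3/1267 ≈ 0.0023678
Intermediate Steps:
I(D, U) = 30 (I(D, U) = -6*(-5) = 30)
o(Q, P) = -23/6 - Q/6 (o(Q, P) = 2/3 + (-27 - Q)/6 = 2/3 + (-9/2 - Q/6) = -23/6 - Q/6)
E = 410 (E = (30 + 11)*10 = 41*10 = 410)
1/(o(-97, -47) + E) = 1/((-23/6 - 1/6*(-97)) + 410) = 1/((-23/6 + 97/6) + 410) = 1/(37/3 + 410) = 1/(1267/3) = 3/1267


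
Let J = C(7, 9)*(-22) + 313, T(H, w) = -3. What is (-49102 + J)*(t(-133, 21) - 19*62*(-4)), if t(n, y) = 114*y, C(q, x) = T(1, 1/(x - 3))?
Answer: -346225638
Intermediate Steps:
C(q, x) = -3
J = 379 (J = -3*(-22) + 313 = 66 + 313 = 379)
(-49102 + J)*(t(-133, 21) - 19*62*(-4)) = (-49102 + 379)*(114*21 - 19*62*(-4)) = -48723*(2394 - 1178*(-4)) = -48723*(2394 + 4712) = -48723*7106 = -346225638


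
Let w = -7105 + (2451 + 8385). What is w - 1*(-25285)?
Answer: 29016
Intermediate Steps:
w = 3731 (w = -7105 + 10836 = 3731)
w - 1*(-25285) = 3731 - 1*(-25285) = 3731 + 25285 = 29016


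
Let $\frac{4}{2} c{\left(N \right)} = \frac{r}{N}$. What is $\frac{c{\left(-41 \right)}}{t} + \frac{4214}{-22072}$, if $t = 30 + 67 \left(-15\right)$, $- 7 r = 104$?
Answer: $- \frac{45397319}{237549900} \approx -0.19111$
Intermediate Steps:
$r = - \frac{104}{7}$ ($r = \left(- \frac{1}{7}\right) 104 = - \frac{104}{7} \approx -14.857$)
$c{\left(N \right)} = - \frac{52}{7 N}$ ($c{\left(N \right)} = \frac{\left(- \frac{104}{7}\right) \frac{1}{N}}{2} = - \frac{52}{7 N}$)
$t = -975$ ($t = 30 - 1005 = -975$)
$\frac{c{\left(-41 \right)}}{t} + \frac{4214}{-22072} = \frac{\left(- \frac{52}{7}\right) \frac{1}{-41}}{-975} + \frac{4214}{-22072} = \left(- \frac{52}{7}\right) \left(- \frac{1}{41}\right) \left(- \frac{1}{975}\right) + 4214 \left(- \frac{1}{22072}\right) = \frac{52}{287} \left(- \frac{1}{975}\right) - \frac{2107}{11036} = - \frac{4}{21525} - \frac{2107}{11036} = - \frac{45397319}{237549900}$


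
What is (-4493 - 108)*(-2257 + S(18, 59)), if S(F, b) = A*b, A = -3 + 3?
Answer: 10384457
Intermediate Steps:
A = 0
S(F, b) = 0 (S(F, b) = 0*b = 0)
(-4493 - 108)*(-2257 + S(18, 59)) = (-4493 - 108)*(-2257 + 0) = -4601*(-2257) = 10384457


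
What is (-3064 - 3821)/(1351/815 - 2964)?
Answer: 5611275/2414309 ≈ 2.3242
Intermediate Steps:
(-3064 - 3821)/(1351/815 - 2964) = -6885/(1351*(1/815) - 2964) = -6885/(1351/815 - 2964) = -6885/(-2414309/815) = -6885*(-815/2414309) = 5611275/2414309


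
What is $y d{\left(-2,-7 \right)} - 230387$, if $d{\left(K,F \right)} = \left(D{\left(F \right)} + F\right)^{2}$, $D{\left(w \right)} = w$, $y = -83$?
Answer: $-246655$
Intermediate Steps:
$d{\left(K,F \right)} = 4 F^{2}$ ($d{\left(K,F \right)} = \left(F + F\right)^{2} = \left(2 F\right)^{2} = 4 F^{2}$)
$y d{\left(-2,-7 \right)} - 230387 = - 83 \cdot 4 \left(-7\right)^{2} - 230387 = - 83 \cdot 4 \cdot 49 - 230387 = \left(-83\right) 196 - 230387 = -16268 - 230387 = -246655$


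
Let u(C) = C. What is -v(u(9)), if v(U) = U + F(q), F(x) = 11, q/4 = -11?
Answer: -20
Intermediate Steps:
q = -44 (q = 4*(-11) = -44)
v(U) = 11 + U (v(U) = U + 11 = 11 + U)
-v(u(9)) = -(11 + 9) = -1*20 = -20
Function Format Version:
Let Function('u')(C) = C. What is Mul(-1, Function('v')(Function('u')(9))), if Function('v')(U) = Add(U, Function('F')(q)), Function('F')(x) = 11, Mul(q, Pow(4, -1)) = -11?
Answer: -20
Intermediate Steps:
q = -44 (q = Mul(4, -11) = -44)
Function('v')(U) = Add(11, U) (Function('v')(U) = Add(U, 11) = Add(11, U))
Mul(-1, Function('v')(Function('u')(9))) = Mul(-1, Add(11, 9)) = Mul(-1, 20) = -20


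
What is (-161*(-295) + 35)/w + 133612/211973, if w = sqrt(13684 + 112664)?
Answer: 133612/211973 + 23765*sqrt(31587)/31587 ≈ 134.35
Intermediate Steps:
w = 2*sqrt(31587) (w = sqrt(126348) = 2*sqrt(31587) ≈ 355.45)
(-161*(-295) + 35)/w + 133612/211973 = (-161*(-295) + 35)/((2*sqrt(31587))) + 133612/211973 = (47495 + 35)*(sqrt(31587)/63174) + 133612*(1/211973) = 47530*(sqrt(31587)/63174) + 133612/211973 = 23765*sqrt(31587)/31587 + 133612/211973 = 133612/211973 + 23765*sqrt(31587)/31587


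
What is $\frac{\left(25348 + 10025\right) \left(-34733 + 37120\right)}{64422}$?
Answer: $\frac{28145117}{21474} \approx 1310.7$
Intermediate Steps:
$\frac{\left(25348 + 10025\right) \left(-34733 + 37120\right)}{64422} = 35373 \cdot 2387 \cdot \frac{1}{64422} = 84435351 \cdot \frac{1}{64422} = \frac{28145117}{21474}$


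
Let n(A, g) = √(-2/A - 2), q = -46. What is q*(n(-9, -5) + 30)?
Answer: -1380 - 184*I/3 ≈ -1380.0 - 61.333*I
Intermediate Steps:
n(A, g) = √(-2 - 2/A)
q*(n(-9, -5) + 30) = -46*(√2*√((-1 - 1*(-9))/(-9)) + 30) = -46*(√2*√(-(-1 + 9)/9) + 30) = -46*(√2*√(-⅑*8) + 30) = -46*(√2*√(-8/9) + 30) = -46*(√2*(2*I*√2/3) + 30) = -46*(4*I/3 + 30) = -46*(30 + 4*I/3) = -1380 - 184*I/3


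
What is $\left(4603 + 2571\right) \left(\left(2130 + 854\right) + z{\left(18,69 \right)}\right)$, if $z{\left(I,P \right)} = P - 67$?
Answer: $21421564$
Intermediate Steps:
$z{\left(I,P \right)} = -67 + P$
$\left(4603 + 2571\right) \left(\left(2130 + 854\right) + z{\left(18,69 \right)}\right) = \left(4603 + 2571\right) \left(\left(2130 + 854\right) + \left(-67 + 69\right)\right) = 7174 \left(2984 + 2\right) = 7174 \cdot 2986 = 21421564$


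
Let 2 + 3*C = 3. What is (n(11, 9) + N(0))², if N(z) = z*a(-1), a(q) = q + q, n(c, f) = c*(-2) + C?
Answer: 4225/9 ≈ 469.44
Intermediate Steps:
C = ⅓ (C = -⅔ + (⅓)*3 = -⅔ + 1 = ⅓ ≈ 0.33333)
n(c, f) = ⅓ - 2*c (n(c, f) = c*(-2) + ⅓ = -2*c + ⅓ = ⅓ - 2*c)
a(q) = 2*q
N(z) = -2*z (N(z) = z*(2*(-1)) = z*(-2) = -2*z)
(n(11, 9) + N(0))² = ((⅓ - 2*11) - 2*0)² = ((⅓ - 22) + 0)² = (-65/3 + 0)² = (-65/3)² = 4225/9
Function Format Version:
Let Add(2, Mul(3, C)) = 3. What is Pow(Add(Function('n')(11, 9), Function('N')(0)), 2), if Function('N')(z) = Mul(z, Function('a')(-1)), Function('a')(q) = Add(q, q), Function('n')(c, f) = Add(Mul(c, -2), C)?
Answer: Rational(4225, 9) ≈ 469.44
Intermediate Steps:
C = Rational(1, 3) (C = Add(Rational(-2, 3), Mul(Rational(1, 3), 3)) = Add(Rational(-2, 3), 1) = Rational(1, 3) ≈ 0.33333)
Function('n')(c, f) = Add(Rational(1, 3), Mul(-2, c)) (Function('n')(c, f) = Add(Mul(c, -2), Rational(1, 3)) = Add(Mul(-2, c), Rational(1, 3)) = Add(Rational(1, 3), Mul(-2, c)))
Function('a')(q) = Mul(2, q)
Function('N')(z) = Mul(-2, z) (Function('N')(z) = Mul(z, Mul(2, -1)) = Mul(z, -2) = Mul(-2, z))
Pow(Add(Function('n')(11, 9), Function('N')(0)), 2) = Pow(Add(Add(Rational(1, 3), Mul(-2, 11)), Mul(-2, 0)), 2) = Pow(Add(Add(Rational(1, 3), -22), 0), 2) = Pow(Add(Rational(-65, 3), 0), 2) = Pow(Rational(-65, 3), 2) = Rational(4225, 9)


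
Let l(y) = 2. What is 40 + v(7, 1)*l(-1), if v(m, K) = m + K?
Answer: 56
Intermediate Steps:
v(m, K) = K + m
40 + v(7, 1)*l(-1) = 40 + (1 + 7)*2 = 40 + 8*2 = 40 + 16 = 56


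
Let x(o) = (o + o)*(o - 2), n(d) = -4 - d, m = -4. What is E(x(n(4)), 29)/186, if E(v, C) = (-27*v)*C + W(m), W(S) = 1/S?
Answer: -501121/744 ≈ -673.55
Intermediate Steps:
x(o) = 2*o*(-2 + o) (x(o) = (2*o)*(-2 + o) = 2*o*(-2 + o))
E(v, C) = -1/4 - 27*C*v (E(v, C) = (-27*v)*C + 1/(-4) = -27*C*v - 1/4 = -1/4 - 27*C*v)
E(x(n(4)), 29)/186 = (-1/4 - 27*29*2*(-4 - 1*4)*(-2 + (-4 - 1*4)))/186 = (-1/4 - 27*29*2*(-4 - 4)*(-2 + (-4 - 4)))*(1/186) = (-1/4 - 27*29*2*(-8)*(-2 - 8))*(1/186) = (-1/4 - 27*29*2*(-8)*(-10))*(1/186) = (-1/4 - 27*29*160)*(1/186) = (-1/4 - 125280)*(1/186) = -501121/4*1/186 = -501121/744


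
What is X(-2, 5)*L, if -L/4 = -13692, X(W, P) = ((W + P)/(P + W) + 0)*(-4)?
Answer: -219072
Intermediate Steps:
X(W, P) = -4 (X(W, P) = ((P + W)/(P + W) + 0)*(-4) = (1 + 0)*(-4) = 1*(-4) = -4)
L = 54768 (L = -4*(-13692) = 54768)
X(-2, 5)*L = -4*54768 = -219072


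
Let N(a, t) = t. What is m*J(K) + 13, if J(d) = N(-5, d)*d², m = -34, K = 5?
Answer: -4237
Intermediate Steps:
J(d) = d³ (J(d) = d*d² = d³)
m*J(K) + 13 = -34*5³ + 13 = -34*125 + 13 = -4250 + 13 = -4237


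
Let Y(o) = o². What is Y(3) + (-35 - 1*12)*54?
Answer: -2529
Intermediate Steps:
Y(3) + (-35 - 1*12)*54 = 3² + (-35 - 1*12)*54 = 9 + (-35 - 12)*54 = 9 - 47*54 = 9 - 2538 = -2529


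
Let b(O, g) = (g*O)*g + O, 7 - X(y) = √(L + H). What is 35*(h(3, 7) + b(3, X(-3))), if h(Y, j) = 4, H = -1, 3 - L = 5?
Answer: 5075 - 1470*I*√3 ≈ 5075.0 - 2546.1*I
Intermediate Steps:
L = -2 (L = 3 - 1*5 = 3 - 5 = -2)
X(y) = 7 - I*√3 (X(y) = 7 - √(-2 - 1) = 7 - √(-3) = 7 - I*√3)
b(O, g) = O + O*g² (b(O, g) = (O*g)*g + O = O*g² + O = O + O*g²)
35*(h(3, 7) + b(3, X(-3))) = 35*(4 + 3*(1 + (7 - I*√3)²)) = 35*(4 + (3 + 3*(7 - I*√3)²)) = 35*(7 + 3*(7 - I*√3)²) = 245 + 105*(7 - I*√3)²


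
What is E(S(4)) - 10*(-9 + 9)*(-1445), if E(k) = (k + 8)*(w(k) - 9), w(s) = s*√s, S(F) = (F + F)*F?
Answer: -360 + 5120*√2 ≈ 6880.8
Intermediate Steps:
S(F) = 2*F² (S(F) = (2*F)*F = 2*F²)
w(s) = s^(3/2)
E(k) = (-9 + k^(3/2))*(8 + k) (E(k) = (k + 8)*(k^(3/2) - 9) = (8 + k)*(-9 + k^(3/2)) = (-9 + k^(3/2))*(8 + k))
E(S(4)) - 10*(-9 + 9)*(-1445) = (-72 + (2*4²)^(5/2) - 18*4² + 8*(2*4²)^(3/2)) - 10*(-9 + 9)*(-1445) = (-72 + (2*16)^(5/2) - 18*16 + 8*(2*16)^(3/2)) - 10*0*(-1445) = (-72 + 32^(5/2) - 9*32 + 8*32^(3/2)) + 0*(-1445) = (-72 + 4096*√2 - 288 + 8*(128*√2)) + 0 = (-72 + 4096*√2 - 288 + 1024*√2) + 0 = (-360 + 5120*√2) + 0 = -360 + 5120*√2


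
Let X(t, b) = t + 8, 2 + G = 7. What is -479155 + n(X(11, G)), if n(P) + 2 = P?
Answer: -479138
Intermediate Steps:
G = 5 (G = -2 + 7 = 5)
X(t, b) = 8 + t
n(P) = -2 + P
-479155 + n(X(11, G)) = -479155 + (-2 + (8 + 11)) = -479155 + (-2 + 19) = -479155 + 17 = -479138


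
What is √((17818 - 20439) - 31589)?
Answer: I*√34210 ≈ 184.96*I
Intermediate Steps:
√((17818 - 20439) - 31589) = √(-2621 - 31589) = √(-34210) = I*√34210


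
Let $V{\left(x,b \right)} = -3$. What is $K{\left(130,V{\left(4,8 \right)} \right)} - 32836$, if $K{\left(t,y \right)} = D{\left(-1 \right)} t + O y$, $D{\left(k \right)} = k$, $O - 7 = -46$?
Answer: $-32849$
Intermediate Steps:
$O = -39$ ($O = 7 - 46 = -39$)
$K{\left(t,y \right)} = - t - 39 y$
$K{\left(130,V{\left(4,8 \right)} \right)} - 32836 = \left(\left(-1\right) 130 - -117\right) - 32836 = \left(-130 + 117\right) - 32836 = -13 - 32836 = -32849$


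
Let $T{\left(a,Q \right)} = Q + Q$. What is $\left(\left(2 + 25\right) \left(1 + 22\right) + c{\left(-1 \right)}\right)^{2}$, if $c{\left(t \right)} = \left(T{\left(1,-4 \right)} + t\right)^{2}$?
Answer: $492804$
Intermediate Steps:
$T{\left(a,Q \right)} = 2 Q$
$c{\left(t \right)} = \left(-8 + t\right)^{2}$ ($c{\left(t \right)} = \left(2 \left(-4\right) + t\right)^{2} = \left(-8 + t\right)^{2}$)
$\left(\left(2 + 25\right) \left(1 + 22\right) + c{\left(-1 \right)}\right)^{2} = \left(\left(2 + 25\right) \left(1 + 22\right) + \left(-8 - 1\right)^{2}\right)^{2} = \left(27 \cdot 23 + \left(-9\right)^{2}\right)^{2} = \left(621 + 81\right)^{2} = 702^{2} = 492804$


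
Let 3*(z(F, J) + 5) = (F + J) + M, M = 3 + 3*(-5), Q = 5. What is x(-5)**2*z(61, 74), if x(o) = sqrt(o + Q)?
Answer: 0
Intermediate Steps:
M = -12 (M = 3 - 15 = -12)
x(o) = sqrt(5 + o) (x(o) = sqrt(o + 5) = sqrt(5 + o))
z(F, J) = -9 + F/3 + J/3 (z(F, J) = -5 + ((F + J) - 12)/3 = -5 + (-12 + F + J)/3 = -5 + (-4 + F/3 + J/3) = -9 + F/3 + J/3)
x(-5)**2*z(61, 74) = (sqrt(5 - 5))**2*(-9 + (1/3)*61 + (1/3)*74) = (sqrt(0))**2*(-9 + 61/3 + 74/3) = 0**2*36 = 0*36 = 0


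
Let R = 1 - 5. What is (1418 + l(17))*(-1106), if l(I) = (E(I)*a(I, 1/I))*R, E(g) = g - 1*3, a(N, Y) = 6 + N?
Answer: -143780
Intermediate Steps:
R = -4
E(g) = -3 + g (E(g) = g - 3 = -3 + g)
l(I) = -4*(-3 + I)*(6 + I) (l(I) = ((-3 + I)*(6 + I))*(-4) = -4*(-3 + I)*(6 + I))
(1418 + l(17))*(-1106) = (1418 - 4*(-3 + 17)*(6 + 17))*(-1106) = (1418 - 4*14*23)*(-1106) = (1418 - 1288)*(-1106) = 130*(-1106) = -143780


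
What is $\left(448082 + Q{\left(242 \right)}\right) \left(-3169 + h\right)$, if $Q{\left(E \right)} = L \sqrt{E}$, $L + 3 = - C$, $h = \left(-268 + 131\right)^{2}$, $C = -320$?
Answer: $6990079200 + 54397200 \sqrt{2} \approx 7.067 \cdot 10^{9}$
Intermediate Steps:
$h = 18769$ ($h = \left(-137\right)^{2} = 18769$)
$L = 317$ ($L = -3 - -320 = -3 + 320 = 317$)
$Q{\left(E \right)} = 317 \sqrt{E}$
$\left(448082 + Q{\left(242 \right)}\right) \left(-3169 + h\right) = \left(448082 + 317 \sqrt{242}\right) \left(-3169 + 18769\right) = \left(448082 + 317 \cdot 11 \sqrt{2}\right) 15600 = \left(448082 + 3487 \sqrt{2}\right) 15600 = 6990079200 + 54397200 \sqrt{2}$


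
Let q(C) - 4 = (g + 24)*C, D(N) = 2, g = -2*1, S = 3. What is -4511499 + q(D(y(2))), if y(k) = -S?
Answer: -4511451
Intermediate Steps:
y(k) = -3 (y(k) = -1*3 = -3)
g = -2
q(C) = 4 + 22*C (q(C) = 4 + (-2 + 24)*C = 4 + 22*C)
-4511499 + q(D(y(2))) = -4511499 + (4 + 22*2) = -4511499 + (4 + 44) = -4511499 + 48 = -4511451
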